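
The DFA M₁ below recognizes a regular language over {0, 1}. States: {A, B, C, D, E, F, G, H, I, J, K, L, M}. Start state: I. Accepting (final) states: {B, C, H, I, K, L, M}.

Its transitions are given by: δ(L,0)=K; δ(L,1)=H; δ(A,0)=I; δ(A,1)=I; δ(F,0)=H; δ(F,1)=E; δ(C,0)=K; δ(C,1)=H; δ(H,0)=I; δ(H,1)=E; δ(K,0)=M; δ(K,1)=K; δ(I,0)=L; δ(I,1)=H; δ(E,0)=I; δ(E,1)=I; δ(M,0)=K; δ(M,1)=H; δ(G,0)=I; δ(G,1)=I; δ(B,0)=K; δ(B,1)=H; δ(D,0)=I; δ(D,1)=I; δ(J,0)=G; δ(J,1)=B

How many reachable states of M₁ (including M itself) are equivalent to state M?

2

Reachable states from the start: {E,H,I,K,L,M}. Unreachable: {A,B,C,D,F,G,J} — drop them.
Initial partition by acceptance: {H,I,K,L,M} | {E}.
On input 1, block {H,I,K,L,M} splits into {I,K,L,M} and {H}.
Refine {I,K,L,M} on symbol 1: members go to different blocks, giving {I,L,M} and {K}.
Split {I,L,M} by δ(·,0) → {L,M} and {I}.
The partition is now stable with 5 blocks: {L,M} | {E} | {H} | {K} | {I}.
State M belongs to the block {L,M}, which has 2 states.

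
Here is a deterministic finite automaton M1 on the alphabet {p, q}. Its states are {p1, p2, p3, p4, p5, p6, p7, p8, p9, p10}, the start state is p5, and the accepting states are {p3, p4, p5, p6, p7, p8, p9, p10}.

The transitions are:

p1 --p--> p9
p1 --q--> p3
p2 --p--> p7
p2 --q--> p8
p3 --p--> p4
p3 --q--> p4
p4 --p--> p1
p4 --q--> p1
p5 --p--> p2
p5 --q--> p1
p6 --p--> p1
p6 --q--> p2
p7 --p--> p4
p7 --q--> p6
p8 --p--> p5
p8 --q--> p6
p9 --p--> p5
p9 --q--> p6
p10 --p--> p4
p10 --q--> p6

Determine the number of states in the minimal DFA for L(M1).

3

States {p10} cannot be reached from the start state, so discard them.
Start with accepting vs non-accepting: {p3,p4,p5,p6,p7,p8,p9} | {p1,p2}.
Split {p3,p4,p5,p6,p7,p8,p9} by δ(·,p) → {p3,p7,p8,p9} and {p4,p5,p6}.
The partition is now stable with 3 blocks: {p3,p7,p8,p9} | {p1,p2} | {p4,p5,p6}.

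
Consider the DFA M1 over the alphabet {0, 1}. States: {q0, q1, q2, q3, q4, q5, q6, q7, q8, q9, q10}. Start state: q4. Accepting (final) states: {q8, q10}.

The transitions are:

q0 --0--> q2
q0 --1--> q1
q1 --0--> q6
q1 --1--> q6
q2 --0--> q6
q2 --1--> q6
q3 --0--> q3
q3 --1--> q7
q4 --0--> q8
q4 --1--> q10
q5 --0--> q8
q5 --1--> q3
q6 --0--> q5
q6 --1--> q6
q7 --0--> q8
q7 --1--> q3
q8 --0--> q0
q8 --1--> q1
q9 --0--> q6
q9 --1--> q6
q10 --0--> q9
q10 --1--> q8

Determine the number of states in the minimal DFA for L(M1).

All states are reachable from the start state.
Start with accepting vs non-accepting: {q8,q10} | {q0,q1,q2,q3,q4,q5,q6,q7,q9}.
Refine {q8,q10} on symbol 1: members go to different blocks, giving {q8} and {q10}.
Refine {q0,q1,q2,q3,q4,q5,q6,q7,q9} on symbol 0: members go to different blocks, giving {q0,q1,q2,q3,q6,q9} and {q4,q5,q7}.
Split {q0,q1,q2,q3,q6,q9} by δ(·,0) → {q0,q1,q2,q3,q9} and {q6}.
Refine {q0,q1,q2,q3,q9} on symbol 0: members go to different blocks, giving {q1,q2,q9} and {q0,q3}.
On input 1, block {q4,q5,q7} splits into {q5,q7} and {q4}.
On input 0, block {q0,q3} splits into {q0} and {q3}.
The partition is now stable with 8 blocks: {q8} | {q1,q2,q9} | {q10} | {q5,q7} | {q6} | {q0} | {q4} | {q3}.

8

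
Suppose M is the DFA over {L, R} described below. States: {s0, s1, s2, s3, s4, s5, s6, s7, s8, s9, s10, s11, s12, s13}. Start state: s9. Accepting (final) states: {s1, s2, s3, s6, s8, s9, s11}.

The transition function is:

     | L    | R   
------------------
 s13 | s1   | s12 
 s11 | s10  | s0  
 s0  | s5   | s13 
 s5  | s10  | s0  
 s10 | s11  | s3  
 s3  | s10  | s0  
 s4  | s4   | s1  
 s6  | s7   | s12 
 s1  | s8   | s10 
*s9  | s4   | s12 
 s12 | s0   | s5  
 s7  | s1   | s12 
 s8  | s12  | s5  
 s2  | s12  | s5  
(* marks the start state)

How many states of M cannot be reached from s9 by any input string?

BFS from s9 reaches {s0, s1, s3, s4, s5, s8, s9, s10, s11, s12, s13}; the 3 state(s) s2, s6, s7 are never visited.

3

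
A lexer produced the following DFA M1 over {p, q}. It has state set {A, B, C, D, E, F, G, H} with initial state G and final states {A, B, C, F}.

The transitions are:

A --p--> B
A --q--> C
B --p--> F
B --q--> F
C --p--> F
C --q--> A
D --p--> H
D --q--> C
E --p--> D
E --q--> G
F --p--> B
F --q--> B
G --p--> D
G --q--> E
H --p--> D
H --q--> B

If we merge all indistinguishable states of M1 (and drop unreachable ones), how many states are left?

3

P0 = {A,B,C,F} | {D,E,G,H}.
Refine {D,E,G,H} on symbol q: members go to different blocks, giving {D,H} and {E,G}.
The partition is now stable with 3 blocks: {A,B,C,F} | {D,H} | {E,G}.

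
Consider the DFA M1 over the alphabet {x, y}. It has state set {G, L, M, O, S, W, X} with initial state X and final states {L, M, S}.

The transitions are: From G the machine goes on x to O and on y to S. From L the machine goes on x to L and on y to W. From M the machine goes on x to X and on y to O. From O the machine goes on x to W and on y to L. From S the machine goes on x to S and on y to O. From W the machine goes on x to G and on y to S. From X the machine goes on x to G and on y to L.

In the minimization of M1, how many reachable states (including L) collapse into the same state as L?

States {M} cannot be reached from the start state, so discard them.
Start with accepting vs non-accepting: {L,S} | {G,O,W,X}.
No further refinement is possible. Final partition (2 blocks): {L,S} | {G,O,W,X}.
The equivalence class containing L is {L,S}, of size 2.

2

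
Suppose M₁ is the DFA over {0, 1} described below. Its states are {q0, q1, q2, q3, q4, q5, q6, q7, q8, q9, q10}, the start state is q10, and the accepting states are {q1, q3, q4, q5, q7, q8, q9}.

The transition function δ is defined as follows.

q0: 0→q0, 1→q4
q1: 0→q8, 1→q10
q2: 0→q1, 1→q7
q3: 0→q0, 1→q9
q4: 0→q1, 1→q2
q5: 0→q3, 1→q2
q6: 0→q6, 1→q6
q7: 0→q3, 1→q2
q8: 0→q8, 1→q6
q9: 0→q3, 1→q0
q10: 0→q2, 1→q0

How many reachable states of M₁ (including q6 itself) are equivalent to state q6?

First remove the unreachable states {q5}; 10 states remain.
Start with accepting vs non-accepting: {q1,q3,q4,q7,q8,q9} | {q0,q2,q6,q10}.
Split {q1,q3,q4,q7,q8,q9} by δ(·,0) → {q1,q4,q7,q8,q9} and {q3}.
Refine {q1,q4,q7,q8,q9} on symbol 0: members go to different blocks, giving {q1,q4,q8} and {q7,q9}.
Refine {q0,q2,q6,q10} on symbol 0: members go to different blocks, giving {q0,q6,q10} and {q2}.
On input 1, block {q1,q4,q8} splits into {q1,q8} and {q4}.
Refine {q0,q6,q10} on symbol 0: members go to different blocks, giving {q0,q6} and {q10}.
Refine {q1,q8} on symbol 1: members go to different blocks, giving {q1} and {q8}.
Refine {q0,q6} on symbol 1: members go to different blocks, giving {q0} and {q6}.
Split {q7,q9} by δ(·,1) → {q7} and {q9}.
No further refinement is possible. Final partition (10 blocks): {q1} | {q0} | {q3} | {q7} | {q2} | {q4} | {q10} | {q8} | {q6} | {q9}.
State q6 belongs to the block {q6}, which has 1 states.

1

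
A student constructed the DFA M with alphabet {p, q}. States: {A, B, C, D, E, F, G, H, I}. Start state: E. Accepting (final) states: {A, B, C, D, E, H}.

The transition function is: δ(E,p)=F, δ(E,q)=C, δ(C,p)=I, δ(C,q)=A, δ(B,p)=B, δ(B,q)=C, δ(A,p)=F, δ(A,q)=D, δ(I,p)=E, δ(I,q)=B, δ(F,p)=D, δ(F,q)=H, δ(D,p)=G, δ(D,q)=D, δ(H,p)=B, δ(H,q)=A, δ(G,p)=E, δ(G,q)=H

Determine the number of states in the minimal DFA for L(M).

All states are reachable from the start state.
Start with accepting vs non-accepting: {A,B,C,D,E,H} | {F,G,I}.
On input p, block {A,B,C,D,E,H} splits into {A,C,D,E} and {B,H}.
Stable partition: {A,C,D,E} | {F,G,I} | {B,H} — 3 equivalence classes.

3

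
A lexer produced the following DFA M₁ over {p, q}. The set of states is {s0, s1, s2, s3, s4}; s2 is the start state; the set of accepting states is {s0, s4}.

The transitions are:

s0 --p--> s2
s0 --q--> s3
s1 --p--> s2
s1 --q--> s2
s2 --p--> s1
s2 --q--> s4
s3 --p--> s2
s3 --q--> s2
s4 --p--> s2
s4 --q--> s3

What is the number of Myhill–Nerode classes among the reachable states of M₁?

3

States {s0} cannot be reached from the start state, so discard them.
P0 = {s4} | {s1,s2,s3}.
Refine {s1,s2,s3} on symbol q: members go to different blocks, giving {s1,s3} and {s2}.
No further refinement is possible. Final partition (3 blocks): {s4} | {s1,s3} | {s2}.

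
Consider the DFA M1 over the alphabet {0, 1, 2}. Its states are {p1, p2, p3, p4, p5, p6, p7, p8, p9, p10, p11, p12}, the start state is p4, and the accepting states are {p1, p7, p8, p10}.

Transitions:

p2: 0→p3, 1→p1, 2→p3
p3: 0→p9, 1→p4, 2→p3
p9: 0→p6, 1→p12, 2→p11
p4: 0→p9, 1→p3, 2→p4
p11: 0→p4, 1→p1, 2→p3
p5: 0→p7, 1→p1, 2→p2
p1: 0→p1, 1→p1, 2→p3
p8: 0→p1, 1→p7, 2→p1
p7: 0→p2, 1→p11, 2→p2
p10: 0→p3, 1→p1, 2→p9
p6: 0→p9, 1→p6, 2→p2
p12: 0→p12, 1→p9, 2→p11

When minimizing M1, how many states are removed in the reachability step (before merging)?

BFS from p4 reaches {p1, p2, p3, p4, p6, p9, p11, p12}; the 4 state(s) p5, p7, p8, p10 are never visited.

4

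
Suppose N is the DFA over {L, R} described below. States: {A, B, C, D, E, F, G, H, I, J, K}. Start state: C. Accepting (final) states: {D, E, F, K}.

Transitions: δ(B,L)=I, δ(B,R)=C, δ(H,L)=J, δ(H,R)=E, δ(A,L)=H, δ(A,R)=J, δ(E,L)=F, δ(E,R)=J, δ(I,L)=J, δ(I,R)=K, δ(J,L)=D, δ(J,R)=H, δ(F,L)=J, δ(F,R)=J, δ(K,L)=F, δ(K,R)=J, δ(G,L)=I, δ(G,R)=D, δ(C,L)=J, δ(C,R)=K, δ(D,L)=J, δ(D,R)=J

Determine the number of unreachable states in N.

No path from C leads to A, B, G, I; the other 7 states are all reachable.

4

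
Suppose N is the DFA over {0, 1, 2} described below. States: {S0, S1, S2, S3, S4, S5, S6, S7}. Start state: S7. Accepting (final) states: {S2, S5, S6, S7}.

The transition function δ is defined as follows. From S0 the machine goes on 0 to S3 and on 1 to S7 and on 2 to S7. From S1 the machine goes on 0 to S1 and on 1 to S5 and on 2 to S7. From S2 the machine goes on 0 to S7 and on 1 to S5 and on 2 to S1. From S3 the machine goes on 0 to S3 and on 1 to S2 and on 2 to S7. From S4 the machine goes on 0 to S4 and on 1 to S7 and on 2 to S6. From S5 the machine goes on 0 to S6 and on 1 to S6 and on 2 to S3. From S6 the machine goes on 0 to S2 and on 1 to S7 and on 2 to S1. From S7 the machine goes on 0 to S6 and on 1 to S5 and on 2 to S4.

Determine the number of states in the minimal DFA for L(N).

Reachable states from the start: {S1,S2,S3,S4,S5,S6,S7}. Unreachable: {S0} — drop them.
Initial partition by acceptance: {S2,S5,S6,S7} | {S1,S3,S4}.
Stable partition: {S2,S5,S6,S7} | {S1,S3,S4} — 2 equivalence classes.

2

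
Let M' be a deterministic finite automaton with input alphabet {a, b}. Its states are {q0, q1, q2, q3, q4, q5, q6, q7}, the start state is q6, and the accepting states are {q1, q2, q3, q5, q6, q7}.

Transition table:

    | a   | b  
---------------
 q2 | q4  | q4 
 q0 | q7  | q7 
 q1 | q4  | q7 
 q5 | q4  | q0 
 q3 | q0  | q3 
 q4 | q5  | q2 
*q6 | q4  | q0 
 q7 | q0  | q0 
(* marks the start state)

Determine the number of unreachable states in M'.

Starting at q6 and following transitions, the reachable set is {q0, q2, q4, q5, q6, q7}. That leaves q1, q3 unreachable — 2 in total.

2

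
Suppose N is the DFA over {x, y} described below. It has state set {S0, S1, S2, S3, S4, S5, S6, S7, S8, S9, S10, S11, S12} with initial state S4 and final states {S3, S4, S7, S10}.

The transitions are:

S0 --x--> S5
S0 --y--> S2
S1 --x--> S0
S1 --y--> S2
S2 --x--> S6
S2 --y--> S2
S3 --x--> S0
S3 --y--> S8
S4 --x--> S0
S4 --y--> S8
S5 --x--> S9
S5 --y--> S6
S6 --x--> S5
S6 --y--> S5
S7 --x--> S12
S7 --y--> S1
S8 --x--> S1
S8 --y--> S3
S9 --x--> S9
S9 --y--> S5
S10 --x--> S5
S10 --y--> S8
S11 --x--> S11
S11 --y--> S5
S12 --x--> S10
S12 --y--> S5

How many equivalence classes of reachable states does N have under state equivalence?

First remove the unreachable states {S7,S10,S11,S12}; 9 states remain.
Start with accepting vs non-accepting: {S3,S4} | {S0,S1,S2,S5,S6,S8,S9}.
Split {S0,S1,S2,S5,S6,S8,S9} by δ(·,y) → {S0,S1,S2,S5,S6,S9} and {S8}.
Stable partition: {S3,S4} | {S0,S1,S2,S5,S6,S9} | {S8} — 3 equivalence classes.

3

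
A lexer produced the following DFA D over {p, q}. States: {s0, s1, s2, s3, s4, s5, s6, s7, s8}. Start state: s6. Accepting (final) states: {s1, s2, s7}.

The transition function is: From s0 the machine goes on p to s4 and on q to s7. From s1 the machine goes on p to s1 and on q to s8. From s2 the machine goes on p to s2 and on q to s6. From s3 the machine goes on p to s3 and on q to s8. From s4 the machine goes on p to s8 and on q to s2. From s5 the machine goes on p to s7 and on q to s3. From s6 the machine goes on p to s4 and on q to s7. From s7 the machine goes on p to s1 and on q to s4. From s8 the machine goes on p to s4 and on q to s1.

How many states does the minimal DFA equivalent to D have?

2

States {s0,s3,s5} cannot be reached from the start state, so discard them.
Start with accepting vs non-accepting: {s1,s2,s7} | {s4,s6,s8}.
Stable partition: {s1,s2,s7} | {s4,s6,s8} — 2 equivalence classes.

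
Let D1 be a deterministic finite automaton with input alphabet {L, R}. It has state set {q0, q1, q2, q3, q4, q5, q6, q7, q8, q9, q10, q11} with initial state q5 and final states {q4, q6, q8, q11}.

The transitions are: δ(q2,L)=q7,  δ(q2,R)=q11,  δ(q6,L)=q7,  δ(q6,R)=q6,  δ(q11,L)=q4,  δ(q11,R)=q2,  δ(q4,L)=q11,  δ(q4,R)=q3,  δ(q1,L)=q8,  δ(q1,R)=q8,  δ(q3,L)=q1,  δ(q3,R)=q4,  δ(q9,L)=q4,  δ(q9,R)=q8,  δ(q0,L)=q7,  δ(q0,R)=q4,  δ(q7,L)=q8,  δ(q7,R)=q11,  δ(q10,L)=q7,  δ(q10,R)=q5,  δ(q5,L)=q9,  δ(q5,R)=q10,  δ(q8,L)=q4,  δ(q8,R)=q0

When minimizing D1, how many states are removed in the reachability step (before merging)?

1

BFS from q5 reaches {q0, q1, q2, q3, q4, q5, q7, q8, q9, q10, q11}; the 1 state(s) q6 are never visited.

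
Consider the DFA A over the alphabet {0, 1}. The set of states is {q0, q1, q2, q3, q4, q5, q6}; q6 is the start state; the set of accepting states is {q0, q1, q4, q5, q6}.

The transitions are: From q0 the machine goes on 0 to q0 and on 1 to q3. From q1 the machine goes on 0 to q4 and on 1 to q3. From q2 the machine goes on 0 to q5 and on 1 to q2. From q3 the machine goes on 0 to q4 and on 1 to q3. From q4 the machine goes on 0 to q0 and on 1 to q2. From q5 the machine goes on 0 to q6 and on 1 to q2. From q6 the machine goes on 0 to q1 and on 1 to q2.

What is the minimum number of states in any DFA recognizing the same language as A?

2

Every state is reachable, so we keep all 7.
Start with accepting vs non-accepting: {q0,q1,q4,q5,q6} | {q2,q3}.
No further refinement is possible. Final partition (2 blocks): {q0,q1,q4,q5,q6} | {q2,q3}.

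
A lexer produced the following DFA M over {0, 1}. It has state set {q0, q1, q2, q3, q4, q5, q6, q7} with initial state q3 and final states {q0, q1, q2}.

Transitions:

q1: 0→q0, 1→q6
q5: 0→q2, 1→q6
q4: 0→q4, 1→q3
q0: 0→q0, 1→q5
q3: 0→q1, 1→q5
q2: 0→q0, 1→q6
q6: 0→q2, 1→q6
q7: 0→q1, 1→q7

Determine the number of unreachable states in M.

Starting at q3 and following transitions, the reachable set is {q0, q1, q2, q3, q5, q6}. That leaves q4, q7 unreachable — 2 in total.

2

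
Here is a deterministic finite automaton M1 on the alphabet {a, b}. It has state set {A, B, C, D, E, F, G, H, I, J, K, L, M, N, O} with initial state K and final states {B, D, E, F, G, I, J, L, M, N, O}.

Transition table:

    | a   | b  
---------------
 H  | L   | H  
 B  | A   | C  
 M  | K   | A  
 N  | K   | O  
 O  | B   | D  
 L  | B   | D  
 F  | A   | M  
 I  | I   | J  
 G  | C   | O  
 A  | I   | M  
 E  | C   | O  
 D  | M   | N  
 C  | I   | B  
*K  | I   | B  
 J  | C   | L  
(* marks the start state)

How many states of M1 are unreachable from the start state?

4

No path from K leads to E, F, G, H; the other 11 states are all reachable.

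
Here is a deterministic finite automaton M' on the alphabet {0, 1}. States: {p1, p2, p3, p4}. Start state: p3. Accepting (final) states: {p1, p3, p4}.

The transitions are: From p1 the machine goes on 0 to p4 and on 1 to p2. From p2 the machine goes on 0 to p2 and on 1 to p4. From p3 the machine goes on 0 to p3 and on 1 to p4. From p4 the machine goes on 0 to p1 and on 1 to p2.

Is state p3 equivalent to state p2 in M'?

No

All states are reachable from the start state.
Initial partition by acceptance: {p1,p3,p4} | {p2}.
Refine {p1,p3,p4} on symbol 1: members go to different blocks, giving {p1,p4} and {p3}.
Stable partition: {p1,p4} | {p2} | {p3} — 3 equivalence classes.
p3 and p2 end up in different blocks, so they are distinguishable. For instance, the string 'ε' is accepted from only p3.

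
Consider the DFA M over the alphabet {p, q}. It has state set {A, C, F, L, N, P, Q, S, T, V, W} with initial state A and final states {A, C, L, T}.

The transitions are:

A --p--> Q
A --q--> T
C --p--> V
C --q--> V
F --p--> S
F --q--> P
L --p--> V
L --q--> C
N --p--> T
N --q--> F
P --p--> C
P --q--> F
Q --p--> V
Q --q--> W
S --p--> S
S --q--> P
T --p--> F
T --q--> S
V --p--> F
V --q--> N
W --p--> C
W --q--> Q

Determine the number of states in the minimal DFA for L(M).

4

First remove the unreachable states {L}; 10 states remain.
Initial partition by acceptance: {A,C,T} | {F,N,P,Q,S,V,W}.
Refine {A,C,T} on symbol q: members go to different blocks, giving {C,T} and {A}.
Split {F,N,P,Q,S,V,W} by δ(·,p) → {F,Q,S,V} and {N,P,W}.
The partition is now stable with 4 blocks: {C,T} | {F,Q,S,V} | {A} | {N,P,W}.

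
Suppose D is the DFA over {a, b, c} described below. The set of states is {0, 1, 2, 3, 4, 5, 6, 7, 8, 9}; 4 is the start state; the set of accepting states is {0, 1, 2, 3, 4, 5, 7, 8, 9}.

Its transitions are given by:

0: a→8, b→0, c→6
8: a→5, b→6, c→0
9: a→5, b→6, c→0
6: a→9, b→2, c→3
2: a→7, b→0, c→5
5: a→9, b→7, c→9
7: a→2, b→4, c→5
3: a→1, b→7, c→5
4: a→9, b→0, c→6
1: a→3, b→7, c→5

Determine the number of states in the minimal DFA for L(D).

6

Initial partition by acceptance: {0,1,2,3,4,5,7,8,9} | {6}.
Split {0,1,2,3,4,5,7,8,9} by δ(·,b) → {0,1,2,3,4,5,7} and {8,9}.
Split {0,1,2,3,4,5,7} by δ(·,a) → {1,2,3,7} and {0,4,5}.
On input b, block {1,2,3,7} splits into {1,3} and {2,7}.
Refine {0,4,5} on symbol b: members go to different blocks, giving {0,4} and {5}.
The partition is now stable with 6 blocks: {1,3} | {6} | {8,9} | {0,4} | {2,7} | {5}.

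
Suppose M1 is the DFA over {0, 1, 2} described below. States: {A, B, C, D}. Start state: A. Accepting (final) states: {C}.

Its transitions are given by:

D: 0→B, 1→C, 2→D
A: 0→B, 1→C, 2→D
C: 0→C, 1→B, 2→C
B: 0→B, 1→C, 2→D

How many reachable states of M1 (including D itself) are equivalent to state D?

Every state is reachable, so we keep all 4.
Initial partition by acceptance: {C} | {A,B,D}.
No further refinement is possible. Final partition (2 blocks): {C} | {A,B,D}.
State D belongs to the block {A,B,D}, which has 3 states.

3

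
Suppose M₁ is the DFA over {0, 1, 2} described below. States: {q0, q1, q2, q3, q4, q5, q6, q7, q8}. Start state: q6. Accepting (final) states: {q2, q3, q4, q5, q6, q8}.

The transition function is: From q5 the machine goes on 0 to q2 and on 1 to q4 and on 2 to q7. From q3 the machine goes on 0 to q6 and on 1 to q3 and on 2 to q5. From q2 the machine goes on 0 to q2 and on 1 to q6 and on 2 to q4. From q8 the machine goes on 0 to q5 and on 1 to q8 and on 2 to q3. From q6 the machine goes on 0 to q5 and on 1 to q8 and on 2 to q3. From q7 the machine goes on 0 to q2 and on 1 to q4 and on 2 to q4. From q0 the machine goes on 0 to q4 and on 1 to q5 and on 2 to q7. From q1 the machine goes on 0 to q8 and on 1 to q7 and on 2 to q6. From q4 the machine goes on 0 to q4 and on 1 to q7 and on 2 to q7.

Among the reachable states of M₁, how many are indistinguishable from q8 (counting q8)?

2

Reachable states from the start: {q2,q3,q4,q5,q6,q7,q8}. Unreachable: {q0,q1} — drop them.
Start with accepting vs non-accepting: {q2,q3,q4,q5,q6,q8} | {q7}.
Refine {q2,q3,q4,q5,q6,q8} on symbol 1: members go to different blocks, giving {q2,q3,q5,q6,q8} and {q4}.
On input 1, block {q2,q3,q5,q6,q8} splits into {q2,q3,q6,q8} and {q5}.
Refine {q2,q3,q6,q8} on symbol 0: members go to different blocks, giving {q2,q3} and {q6,q8}.
On input 0, block {q2,q3} splits into {q2} and {q3}.
Stable partition: {q2} | {q7} | {q4} | {q5} | {q6,q8} | {q3} — 6 equivalence classes.
The equivalence class containing q8 is {q6,q8}, of size 2.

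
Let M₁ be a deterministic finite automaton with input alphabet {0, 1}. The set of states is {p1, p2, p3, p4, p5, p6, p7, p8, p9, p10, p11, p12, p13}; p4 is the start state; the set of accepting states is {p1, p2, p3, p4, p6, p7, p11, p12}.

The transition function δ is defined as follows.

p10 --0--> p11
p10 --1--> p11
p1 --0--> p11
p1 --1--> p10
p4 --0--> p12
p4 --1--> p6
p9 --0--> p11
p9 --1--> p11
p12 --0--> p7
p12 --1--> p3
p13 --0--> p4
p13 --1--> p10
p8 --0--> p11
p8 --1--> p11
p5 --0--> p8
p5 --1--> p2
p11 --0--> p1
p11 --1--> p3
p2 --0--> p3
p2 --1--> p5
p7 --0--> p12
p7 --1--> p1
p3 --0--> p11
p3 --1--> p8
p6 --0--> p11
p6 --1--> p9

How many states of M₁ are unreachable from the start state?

3

BFS from p4 reaches {p1, p3, p4, p6, p7, p8, p9, p10, p11, p12}; the 3 state(s) p2, p5, p13 are never visited.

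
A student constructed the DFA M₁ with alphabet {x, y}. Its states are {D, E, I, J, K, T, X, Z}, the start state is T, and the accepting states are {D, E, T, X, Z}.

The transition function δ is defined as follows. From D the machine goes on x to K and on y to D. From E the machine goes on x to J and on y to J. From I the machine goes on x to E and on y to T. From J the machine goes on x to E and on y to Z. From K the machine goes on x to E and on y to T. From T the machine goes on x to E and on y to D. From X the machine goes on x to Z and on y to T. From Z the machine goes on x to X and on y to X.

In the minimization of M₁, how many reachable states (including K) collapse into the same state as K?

1

States {I} cannot be reached from the start state, so discard them.
Start with accepting vs non-accepting: {D,E,T,X,Z} | {J,K}.
Split {D,E,T,X,Z} by δ(·,x) → {T,X,Z} and {D,E}.
On input x, block {T,X,Z} splits into {X,Z} and {T}.
Refine {X,Z} on symbol y: members go to different blocks, giving {Z} and {X}.
Refine {J,K} on symbol y: members go to different blocks, giving {J} and {K}.
Refine {D,E} on symbol x: members go to different blocks, giving {E} and {D}.
Stable partition: {Z} | {J} | {E} | {T} | {X} | {K} | {D} — 7 equivalence classes.
State K belongs to the block {K}, which has 1 states.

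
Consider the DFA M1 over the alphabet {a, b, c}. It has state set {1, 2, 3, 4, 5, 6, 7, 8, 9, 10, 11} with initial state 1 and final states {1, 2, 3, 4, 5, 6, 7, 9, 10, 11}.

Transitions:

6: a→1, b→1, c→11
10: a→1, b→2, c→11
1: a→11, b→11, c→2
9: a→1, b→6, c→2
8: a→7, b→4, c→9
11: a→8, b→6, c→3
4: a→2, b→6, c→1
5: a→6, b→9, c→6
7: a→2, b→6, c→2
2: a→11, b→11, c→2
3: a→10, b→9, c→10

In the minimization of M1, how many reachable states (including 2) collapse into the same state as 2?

2

Reachable states from the start: {1,2,3,4,6,7,8,9,10,11}. Unreachable: {5} — drop them.
P0 = {1,2,3,4,6,7,9,10,11} | {8}.
Refine {1,2,3,4,6,7,9,10,11} on symbol a: members go to different blocks, giving {1,2,3,4,6,7,9,10} and {11}.
Refine {1,2,3,4,6,7,9,10} on symbol a: members go to different blocks, giving {3,4,6,7,9,10} and {1,2}.
On input a, block {3,4,6,7,9,10} splits into {4,6,7,9,10} and {3}.
On input b, block {4,6,7,9,10} splits into {4,7,9} and {6,10}.
Stable partition: {4,7,9} | {8} | {11} | {1,2} | {3} | {6,10} — 6 equivalence classes.
State 2 belongs to the block {1,2}, which has 2 states.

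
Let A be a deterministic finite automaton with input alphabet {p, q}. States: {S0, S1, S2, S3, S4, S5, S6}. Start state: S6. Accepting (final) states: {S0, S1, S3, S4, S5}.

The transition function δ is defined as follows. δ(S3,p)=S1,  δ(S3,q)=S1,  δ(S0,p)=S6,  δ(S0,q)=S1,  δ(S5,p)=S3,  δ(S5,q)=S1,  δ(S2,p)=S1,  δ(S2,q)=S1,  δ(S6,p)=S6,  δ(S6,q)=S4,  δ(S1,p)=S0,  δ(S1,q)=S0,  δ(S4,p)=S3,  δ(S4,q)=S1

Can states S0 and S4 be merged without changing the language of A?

Reachable states from the start: {S0,S1,S3,S4,S6}. Unreachable: {S2,S5} — drop them.
P0 = {S0,S1,S3,S4} | {S6}.
Refine {S0,S1,S3,S4} on symbol p: members go to different blocks, giving {S1,S3,S4} and {S0}.
Split {S1,S3,S4} by δ(·,p) → {S3,S4} and {S1}.
Split {S3,S4} by δ(·,p) → {S3} and {S4}.
No further refinement is possible. Final partition (5 blocks): {S3} | {S6} | {S0} | {S1} | {S4}.
S0 and S4 end up in different blocks, so they are distinguishable. For instance, the string 'p' is accepted from only S4.

No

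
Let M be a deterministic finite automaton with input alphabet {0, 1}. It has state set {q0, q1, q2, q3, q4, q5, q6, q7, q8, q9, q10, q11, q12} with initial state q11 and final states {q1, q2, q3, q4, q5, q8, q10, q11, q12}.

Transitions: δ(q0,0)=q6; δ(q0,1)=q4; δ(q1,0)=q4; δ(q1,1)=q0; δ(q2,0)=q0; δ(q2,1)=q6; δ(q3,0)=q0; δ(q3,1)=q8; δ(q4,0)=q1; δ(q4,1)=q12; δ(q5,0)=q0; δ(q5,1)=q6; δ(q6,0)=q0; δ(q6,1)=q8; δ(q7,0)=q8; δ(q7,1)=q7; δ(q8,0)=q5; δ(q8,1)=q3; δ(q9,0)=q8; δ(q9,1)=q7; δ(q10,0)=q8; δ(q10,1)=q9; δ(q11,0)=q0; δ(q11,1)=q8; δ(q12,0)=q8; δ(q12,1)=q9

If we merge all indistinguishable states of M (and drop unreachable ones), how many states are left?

9

States {q2,q10} cannot be reached from the start state, so discard them.
P0 = {q1,q3,q4,q5,q8,q11,q12} | {q0,q6,q7,q9}.
Refine {q1,q3,q4,q5,q8,q11,q12} on symbol 0: members go to different blocks, giving {q1,q4,q8,q12} and {q3,q5,q11}.
Split {q1,q4,q8,q12} by δ(·,0) → {q1,q4,q12} and {q8}.
Split {q1,q4,q12} by δ(·,0) → {q1,q4} and {q12}.
Refine {q1,q4} on symbol 1: members go to different blocks, giving {q1} and {q4}.
Split {q0,q6,q7,q9} by δ(·,0) → {q0,q6} and {q7,q9}.
Split {q0,q6} by δ(·,1) → {q0} and {q6}.
Split {q3,q5,q11} by δ(·,1) → {q3,q11} and {q5}.
Stable partition: {q1} | {q0} | {q3,q11} | {q8} | {q12} | {q4} | {q7,q9} | {q6} | {q5} — 9 equivalence classes.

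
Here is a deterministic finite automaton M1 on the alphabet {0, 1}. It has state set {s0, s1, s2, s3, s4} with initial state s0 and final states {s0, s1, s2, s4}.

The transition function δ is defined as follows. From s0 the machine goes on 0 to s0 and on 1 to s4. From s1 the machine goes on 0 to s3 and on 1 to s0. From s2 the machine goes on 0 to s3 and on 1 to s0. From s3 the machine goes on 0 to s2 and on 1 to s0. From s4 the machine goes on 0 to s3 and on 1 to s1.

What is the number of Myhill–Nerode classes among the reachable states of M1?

4

P0 = {s0,s1,s2,s4} | {s3}.
Refine {s0,s1,s2,s4} on symbol 0: members go to different blocks, giving {s1,s2,s4} and {s0}.
Split {s1,s2,s4} by δ(·,1) → {s1,s2} and {s4}.
No further refinement is possible. Final partition (4 blocks): {s1,s2} | {s3} | {s0} | {s4}.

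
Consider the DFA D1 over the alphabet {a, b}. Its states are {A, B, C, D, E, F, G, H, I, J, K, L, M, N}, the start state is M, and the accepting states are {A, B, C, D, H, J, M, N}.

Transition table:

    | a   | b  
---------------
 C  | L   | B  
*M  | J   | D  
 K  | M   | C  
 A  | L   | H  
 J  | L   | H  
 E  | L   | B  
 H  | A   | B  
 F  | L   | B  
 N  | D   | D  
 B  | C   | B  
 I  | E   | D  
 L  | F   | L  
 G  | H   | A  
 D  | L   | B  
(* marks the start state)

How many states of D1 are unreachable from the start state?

5

Starting at M and following transitions, the reachable set is {A, B, C, D, F, H, J, L, M}. That leaves E, G, I, K, N unreachable — 5 in total.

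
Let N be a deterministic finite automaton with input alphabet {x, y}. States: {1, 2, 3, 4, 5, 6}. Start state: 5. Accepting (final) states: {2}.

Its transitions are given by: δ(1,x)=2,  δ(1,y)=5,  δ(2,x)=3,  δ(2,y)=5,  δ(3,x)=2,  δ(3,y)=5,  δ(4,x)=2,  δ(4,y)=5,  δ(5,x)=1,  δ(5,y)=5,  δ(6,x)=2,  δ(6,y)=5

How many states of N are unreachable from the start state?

Starting at 5 and following transitions, the reachable set is {1, 2, 3, 5}. That leaves 4, 6 unreachable — 2 in total.

2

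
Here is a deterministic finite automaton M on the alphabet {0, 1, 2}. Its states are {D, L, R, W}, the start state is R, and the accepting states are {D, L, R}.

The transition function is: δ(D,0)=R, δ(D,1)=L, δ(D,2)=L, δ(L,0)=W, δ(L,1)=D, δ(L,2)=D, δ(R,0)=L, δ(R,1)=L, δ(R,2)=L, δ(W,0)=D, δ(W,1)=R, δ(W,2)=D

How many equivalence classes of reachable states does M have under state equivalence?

4

All states are reachable from the start state.
P0 = {D,L,R} | {W}.
Refine {D,L,R} on symbol 0: members go to different blocks, giving {D,R} and {L}.
Refine {D,R} on symbol 0: members go to different blocks, giving {R} and {D}.
No further refinement is possible. Final partition (4 blocks): {R} | {W} | {L} | {D}.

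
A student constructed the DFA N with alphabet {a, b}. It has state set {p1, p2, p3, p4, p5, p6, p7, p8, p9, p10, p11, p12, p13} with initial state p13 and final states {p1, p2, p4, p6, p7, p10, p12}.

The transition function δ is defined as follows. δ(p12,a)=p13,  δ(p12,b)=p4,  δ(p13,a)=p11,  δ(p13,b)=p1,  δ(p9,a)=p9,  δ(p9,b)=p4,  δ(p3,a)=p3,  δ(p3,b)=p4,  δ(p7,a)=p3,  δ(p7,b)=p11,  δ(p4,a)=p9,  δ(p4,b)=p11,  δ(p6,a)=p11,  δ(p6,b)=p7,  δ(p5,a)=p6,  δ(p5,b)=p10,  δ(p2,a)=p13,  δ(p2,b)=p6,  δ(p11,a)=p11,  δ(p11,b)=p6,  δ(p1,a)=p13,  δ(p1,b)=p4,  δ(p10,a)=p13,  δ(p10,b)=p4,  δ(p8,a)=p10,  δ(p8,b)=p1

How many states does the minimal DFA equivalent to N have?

States {p2,p5,p8,p10,p12} cannot be reached from the start state, so discard them.
Start with accepting vs non-accepting: {p1,p4,p6,p7} | {p3,p9,p11,p13}.
Refine {p1,p4,p6,p7} on symbol b: members go to different blocks, giving {p1,p6} and {p4,p7}.
Refine {p3,p9,p11,p13} on symbol b: members go to different blocks, giving {p3,p9} and {p11,p13}.
The partition is now stable with 4 blocks: {p1,p6} | {p3,p9} | {p4,p7} | {p11,p13}.

4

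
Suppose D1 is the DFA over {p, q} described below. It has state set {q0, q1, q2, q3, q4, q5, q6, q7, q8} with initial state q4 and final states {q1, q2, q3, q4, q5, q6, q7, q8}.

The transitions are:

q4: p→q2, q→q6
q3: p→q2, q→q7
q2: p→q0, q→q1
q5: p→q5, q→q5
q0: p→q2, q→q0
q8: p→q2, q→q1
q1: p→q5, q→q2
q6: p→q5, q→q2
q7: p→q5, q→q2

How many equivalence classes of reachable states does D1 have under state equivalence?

5

First remove the unreachable states {q3,q7,q8}; 6 states remain.
Start with accepting vs non-accepting: {q1,q2,q4,q5,q6} | {q0}.
On input p, block {q1,q2,q4,q5,q6} splits into {q1,q4,q5,q6} and {q2}.
Refine {q1,q4,q5,q6} on symbol p: members go to different blocks, giving {q1,q5,q6} and {q4}.
Split {q1,q5,q6} by δ(·,q) → {q1,q6} and {q5}.
The partition is now stable with 5 blocks: {q1,q6} | {q0} | {q2} | {q4} | {q5}.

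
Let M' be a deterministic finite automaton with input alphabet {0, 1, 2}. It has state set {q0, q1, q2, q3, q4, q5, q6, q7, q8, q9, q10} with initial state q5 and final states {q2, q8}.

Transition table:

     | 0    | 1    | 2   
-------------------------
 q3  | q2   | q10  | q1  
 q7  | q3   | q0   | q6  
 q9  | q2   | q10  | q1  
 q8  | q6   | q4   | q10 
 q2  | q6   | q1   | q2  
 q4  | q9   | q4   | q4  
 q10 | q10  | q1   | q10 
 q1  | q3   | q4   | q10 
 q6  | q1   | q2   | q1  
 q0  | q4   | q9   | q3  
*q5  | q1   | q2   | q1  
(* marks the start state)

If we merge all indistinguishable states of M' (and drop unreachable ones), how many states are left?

6

States {q0,q7,q8} cannot be reached from the start state, so discard them.
Initial partition by acceptance: {q2} | {q1,q3,q4,q5,q6,q9,q10}.
Split {q1,q3,q4,q5,q6,q9,q10} by δ(·,0) → {q1,q4,q5,q6,q10} and {q3,q9}.
Refine {q1,q4,q5,q6,q10} on symbol 0: members go to different blocks, giving {q5,q6,q10} and {q1,q4}.
Refine {q5,q6,q10} on symbol 0: members go to different blocks, giving {q5,q6} and {q10}.
Refine {q1,q4} on symbol 2: members go to different blocks, giving {q1} and {q4}.
Stable partition: {q2} | {q5,q6} | {q3,q9} | {q1} | {q10} | {q4} — 6 equivalence classes.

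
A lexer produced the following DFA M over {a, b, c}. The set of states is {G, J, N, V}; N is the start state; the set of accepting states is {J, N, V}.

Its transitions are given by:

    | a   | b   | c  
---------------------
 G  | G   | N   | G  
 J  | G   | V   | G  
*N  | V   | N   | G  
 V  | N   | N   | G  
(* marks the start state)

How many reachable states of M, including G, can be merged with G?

1

First remove the unreachable states {J}; 3 states remain.
Initial partition by acceptance: {N,V} | {G}.
The partition is now stable with 2 blocks: {N,V} | {G}.
State G belongs to the block {G}, which has 1 states.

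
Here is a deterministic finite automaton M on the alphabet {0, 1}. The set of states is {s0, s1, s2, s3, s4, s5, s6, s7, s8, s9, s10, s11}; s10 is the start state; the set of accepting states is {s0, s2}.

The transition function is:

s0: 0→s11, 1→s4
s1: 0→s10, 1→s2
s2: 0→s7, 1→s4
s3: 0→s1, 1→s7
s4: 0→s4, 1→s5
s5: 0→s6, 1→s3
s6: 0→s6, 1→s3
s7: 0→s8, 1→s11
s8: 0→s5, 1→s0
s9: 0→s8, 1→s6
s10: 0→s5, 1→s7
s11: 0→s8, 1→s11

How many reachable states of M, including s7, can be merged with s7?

First remove the unreachable states {s9}; 11 states remain.
Start with accepting vs non-accepting: {s0,s2} | {s1,s3,s4,s5,s6,s7,s8,s10,s11}.
Refine {s1,s3,s4,s5,s6,s7,s8,s10,s11} on symbol 1: members go to different blocks, giving {s3,s4,s5,s6,s7,s10,s11} and {s1,s8}.
On input 0, block {s3,s4,s5,s6,s7,s10,s11} splits into {s4,s5,s6,s10} and {s3,s7,s11}.
Split {s4,s5,s6,s10} by δ(·,1) → {s5,s6,s10} and {s4}.
No further refinement is possible. Final partition (5 blocks): {s0,s2} | {s5,s6,s10} | {s1,s8} | {s3,s7,s11} | {s4}.
State s7 belongs to the block {s3,s7,s11}, which has 3 states.

3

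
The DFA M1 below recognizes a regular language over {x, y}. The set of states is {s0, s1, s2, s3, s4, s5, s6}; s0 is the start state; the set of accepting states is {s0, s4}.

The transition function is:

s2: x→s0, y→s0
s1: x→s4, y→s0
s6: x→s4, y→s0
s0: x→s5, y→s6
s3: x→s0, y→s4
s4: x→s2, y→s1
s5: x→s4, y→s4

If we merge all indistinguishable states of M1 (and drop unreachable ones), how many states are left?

States {s3} cannot be reached from the start state, so discard them.
P0 = {s0,s4} | {s1,s2,s5,s6}.
Stable partition: {s0,s4} | {s1,s2,s5,s6} — 2 equivalence classes.

2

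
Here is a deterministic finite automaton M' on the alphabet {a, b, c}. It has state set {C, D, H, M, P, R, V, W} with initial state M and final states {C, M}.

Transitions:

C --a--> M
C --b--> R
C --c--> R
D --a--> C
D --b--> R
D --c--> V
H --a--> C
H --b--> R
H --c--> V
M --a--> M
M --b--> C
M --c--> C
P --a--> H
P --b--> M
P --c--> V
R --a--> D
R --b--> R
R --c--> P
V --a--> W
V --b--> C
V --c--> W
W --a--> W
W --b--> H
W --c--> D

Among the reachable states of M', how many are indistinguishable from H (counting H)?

Initial partition by acceptance: {C,M} | {D,H,P,R,V,W}.
Refine {C,M} on symbol b: members go to different blocks, giving {C} and {M}.
On input a, block {D,H,P,R,V,W} splits into {P,R,V,W} and {D,H}.
Split {P,R,V,W} by δ(·,a) → {V,W} and {P,R}.
Refine {V,W} on symbol b: members go to different blocks, giving {V} and {W}.
On input b, block {P,R} splits into {P} and {R}.
The partition is now stable with 7 blocks: {C} | {V} | {M} | {D,H} | {P} | {W} | {R}.
State H belongs to the block {D,H}, which has 2 states.

2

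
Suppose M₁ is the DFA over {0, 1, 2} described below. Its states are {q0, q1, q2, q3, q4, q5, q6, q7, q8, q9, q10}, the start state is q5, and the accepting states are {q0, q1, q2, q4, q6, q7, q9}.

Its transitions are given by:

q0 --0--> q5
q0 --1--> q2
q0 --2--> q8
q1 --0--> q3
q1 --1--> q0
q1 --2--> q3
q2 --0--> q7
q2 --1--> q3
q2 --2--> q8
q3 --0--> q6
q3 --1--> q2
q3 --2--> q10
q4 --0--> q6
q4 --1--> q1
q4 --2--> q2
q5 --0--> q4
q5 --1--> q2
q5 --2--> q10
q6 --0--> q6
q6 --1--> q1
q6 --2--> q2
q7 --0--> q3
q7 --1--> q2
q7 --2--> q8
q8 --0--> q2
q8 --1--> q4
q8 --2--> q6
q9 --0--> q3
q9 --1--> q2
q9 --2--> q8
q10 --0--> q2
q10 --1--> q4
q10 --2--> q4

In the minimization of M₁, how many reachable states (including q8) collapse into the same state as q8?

2

First remove the unreachable states {q9}; 10 states remain.
P0 = {q0,q1,q2,q4,q6,q7} | {q3,q5,q8,q10}.
Refine {q0,q1,q2,q4,q6,q7} on symbol 0: members go to different blocks, giving {q0,q1,q7} and {q2,q4,q6}.
On input 1, block {q0,q1,q7} splits into {q0,q7} and {q1}.
Refine {q3,q5,q8,q10} on symbol 2: members go to different blocks, giving {q3,q5} and {q8,q10}.
Refine {q2,q4,q6} on symbol 0: members go to different blocks, giving {q4,q6} and {q2}.
Stable partition: {q0,q7} | {q3,q5} | {q4,q6} | {q1} | {q8,q10} | {q2} — 6 equivalence classes.
State q8 belongs to the block {q8,q10}, which has 2 states.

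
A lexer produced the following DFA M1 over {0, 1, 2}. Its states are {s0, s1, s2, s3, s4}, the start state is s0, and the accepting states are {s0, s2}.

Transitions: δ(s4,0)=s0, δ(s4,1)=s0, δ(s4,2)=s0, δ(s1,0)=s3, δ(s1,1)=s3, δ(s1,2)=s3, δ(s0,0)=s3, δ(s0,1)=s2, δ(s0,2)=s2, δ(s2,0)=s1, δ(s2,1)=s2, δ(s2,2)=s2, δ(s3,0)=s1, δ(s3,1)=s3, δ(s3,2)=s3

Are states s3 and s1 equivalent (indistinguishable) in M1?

States {s4} cannot be reached from the start state, so discard them.
Start with accepting vs non-accepting: {s0,s2} | {s1,s3}.
The partition is now stable with 2 blocks: {s0,s2} | {s1,s3}.
s3 and s1 lie in the same block of the stable partition, so they are equivalent — no string distinguishes them.

Yes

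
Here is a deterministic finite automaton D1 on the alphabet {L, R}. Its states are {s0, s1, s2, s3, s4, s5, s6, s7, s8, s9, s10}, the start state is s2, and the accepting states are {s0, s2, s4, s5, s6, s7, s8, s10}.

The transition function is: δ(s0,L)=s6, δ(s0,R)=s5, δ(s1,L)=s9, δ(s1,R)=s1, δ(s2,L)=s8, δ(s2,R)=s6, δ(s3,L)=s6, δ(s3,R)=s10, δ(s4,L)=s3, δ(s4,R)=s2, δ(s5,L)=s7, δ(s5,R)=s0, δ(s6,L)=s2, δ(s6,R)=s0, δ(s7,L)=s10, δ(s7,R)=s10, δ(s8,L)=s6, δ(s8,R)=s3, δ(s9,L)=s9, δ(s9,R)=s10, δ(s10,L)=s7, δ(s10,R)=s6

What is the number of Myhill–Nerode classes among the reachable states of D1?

First remove the unreachable states {s1,s4,s9}; 8 states remain.
P0 = {s0,s2,s5,s6,s7,s8,s10} | {s3}.
On input R, block {s0,s2,s5,s6,s7,s8,s10} splits into {s0,s2,s5,s6,s7,s10} and {s8}.
On input L, block {s0,s2,s5,s6,s7,s10} splits into {s0,s5,s6,s7,s10} and {s2}.
Split {s0,s5,s6,s7,s10} by δ(·,L) → {s0,s5,s7,s10} and {s6}.
Split {s0,s5,s7,s10} by δ(·,L) → {s5,s7,s10} and {s0}.
Split {s5,s7,s10} by δ(·,R) → {s5} and {s7} and {s10}.
No further refinement is possible. Final partition (8 blocks): {s5} | {s3} | {s8} | {s2} | {s6} | {s0} | {s7} | {s10}.

8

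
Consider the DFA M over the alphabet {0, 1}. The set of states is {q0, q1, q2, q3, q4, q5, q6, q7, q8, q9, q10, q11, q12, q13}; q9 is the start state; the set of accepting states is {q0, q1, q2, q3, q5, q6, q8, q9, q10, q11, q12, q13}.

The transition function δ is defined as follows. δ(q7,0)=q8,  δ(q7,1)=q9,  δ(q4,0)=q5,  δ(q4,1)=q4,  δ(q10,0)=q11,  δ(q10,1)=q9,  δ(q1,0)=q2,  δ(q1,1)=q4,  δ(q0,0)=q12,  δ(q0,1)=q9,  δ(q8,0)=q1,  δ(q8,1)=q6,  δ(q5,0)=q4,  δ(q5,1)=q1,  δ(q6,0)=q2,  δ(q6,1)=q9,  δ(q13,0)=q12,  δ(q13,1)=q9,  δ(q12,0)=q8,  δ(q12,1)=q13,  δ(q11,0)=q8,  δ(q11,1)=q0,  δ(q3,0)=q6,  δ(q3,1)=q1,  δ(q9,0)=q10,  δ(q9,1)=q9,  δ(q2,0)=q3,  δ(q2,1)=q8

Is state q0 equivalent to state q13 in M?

States {q7} cannot be reached from the start state, so discard them.
Start with accepting vs non-accepting: {q0,q1,q2,q3,q5,q6,q8,q9,q10,q11,q12,q13} | {q4}.
Refine {q0,q1,q2,q3,q5,q6,q8,q9,q10,q11,q12,q13} on symbol 0: members go to different blocks, giving {q0,q1,q2,q3,q6,q8,q9,q10,q11,q12,q13} and {q5}.
Split {q0,q1,q2,q3,q6,q8,q9,q10,q11,q12,q13} by δ(·,1) → {q0,q2,q3,q6,q8,q9,q10,q11,q12,q13} and {q1}.
Refine {q0,q2,q3,q6,q8,q9,q10,q11,q12,q13} on symbol 0: members go to different blocks, giving {q0,q2,q3,q6,q9,q10,q11,q12,q13} and {q8}.
On input 0, block {q0,q2,q3,q6,q9,q10,q11,q12,q13} splits into {q0,q2,q3,q6,q9,q10,q13} and {q11,q12}.
Refine {q0,q2,q3,q6,q9,q10,q13} on symbol 0: members go to different blocks, giving {q2,q3,q6,q9} and {q0,q10,q13}.
Refine {q2,q3,q6,q9} on symbol 0: members go to different blocks, giving {q2,q3,q6} and {q9}.
Split {q2,q3,q6} by δ(·,1) → {q2} and {q3} and {q6}.
No further refinement is possible. Final partition (10 blocks): {q2} | {q4} | {q5} | {q1} | {q8} | {q11,q12} | {q0,q10,q13} | {q9} | {q3} | {q6}.
q0 and q13 lie in the same block of the stable partition, so they are equivalent — no string distinguishes them.

Yes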